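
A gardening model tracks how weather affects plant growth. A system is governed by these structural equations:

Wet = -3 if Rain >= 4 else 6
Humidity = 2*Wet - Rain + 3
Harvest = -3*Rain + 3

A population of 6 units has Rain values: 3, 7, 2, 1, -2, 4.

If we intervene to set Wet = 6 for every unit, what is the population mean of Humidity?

12.5

Under do(Wet=6), Wet's equation is replaced by Wet=6 for every unit. Per-unit Humidity: 12, 8, 13, 14, 17, 11. Mean = 12.5.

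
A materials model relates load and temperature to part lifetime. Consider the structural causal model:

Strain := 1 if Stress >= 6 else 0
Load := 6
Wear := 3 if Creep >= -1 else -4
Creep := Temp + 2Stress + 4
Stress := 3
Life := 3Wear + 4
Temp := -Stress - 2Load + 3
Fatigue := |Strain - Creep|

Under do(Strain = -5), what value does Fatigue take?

The intervention breaks the incoming arrows to Strain: Strain := 1 if Stress >= 6 else 0 no longer applies, and Strain = -5.
Temp = -Stress - 2Load + 3  [with Stress=3, Load=6]  = -12
Creep = Temp + 2Stress + 4  [with Temp=-12, Stress=3]  = -2
Fatigue = |Strain - Creep|  [with Strain=-5, Creep=-2]  = 3

3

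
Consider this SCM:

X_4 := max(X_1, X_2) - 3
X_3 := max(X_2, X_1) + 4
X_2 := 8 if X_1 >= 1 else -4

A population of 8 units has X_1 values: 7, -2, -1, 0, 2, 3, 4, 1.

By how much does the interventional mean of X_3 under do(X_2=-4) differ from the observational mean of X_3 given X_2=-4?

2.75

The intervention sets X_2=-4 in all 8 units regardless of X_1. Recomputing X_3 per unit gives 11, 2, 3, 4, 6, 7, 8, 5; average 5.75.
Conditioning on X_2=-4 selects the 3 unit(s) with X_1 ∈ {-2, -1, 0}. Their X_3 values: 2, 3, 4. Mean = 3.
Difference = 5.75 − 3 = 2.75.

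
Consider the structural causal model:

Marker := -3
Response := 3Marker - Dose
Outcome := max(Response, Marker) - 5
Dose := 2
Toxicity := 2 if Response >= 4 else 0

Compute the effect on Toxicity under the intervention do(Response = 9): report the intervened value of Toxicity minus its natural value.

The intervention breaks the incoming arrows to Response: Response := 3Marker - Dose no longer applies, and Response = 9.
Toxicity = 2 if Response >= 4 else 0  [with Response=9]  = 2
Without intervention: Response = 3Marker - Dose  [with Marker=-3, Dose=2]  = -11; Toxicity = 2 if Response >= 4 else 0  [with Response=-11]  = 0.
Change = 2 − 0 = 2.

2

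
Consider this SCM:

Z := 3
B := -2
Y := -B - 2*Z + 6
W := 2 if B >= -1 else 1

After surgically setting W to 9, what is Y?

2

Under do(W=9), the mechanism W := 2 if B >= -1 else 1 is discarded; W is fixed at 9.
Since Y is not a descendant of the intervened variable, it is unaffected.
Y = -B - 2*Z + 6  [with B=-2, Z=3]  = 2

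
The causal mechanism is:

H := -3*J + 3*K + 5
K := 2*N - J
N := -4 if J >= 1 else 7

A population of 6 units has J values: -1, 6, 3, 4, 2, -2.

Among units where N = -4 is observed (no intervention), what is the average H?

E[H|N=-4] averages over only the 4 units with N=-4 (J = 6, 3, 4, 2): H = -55, -37, -43, -31, mean -41.5.

-41.5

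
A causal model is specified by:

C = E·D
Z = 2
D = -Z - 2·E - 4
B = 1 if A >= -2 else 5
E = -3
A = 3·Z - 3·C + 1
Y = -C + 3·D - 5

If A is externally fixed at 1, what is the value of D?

do(A=1) replaces the equation A = 3·Z - 3·C + 1 with the constant A = 1.
D is not downstream of the intervention, so its value is determined by the original equations.
D = -Z - 2·E - 4  [with Z=2, E=-3]  = 0

0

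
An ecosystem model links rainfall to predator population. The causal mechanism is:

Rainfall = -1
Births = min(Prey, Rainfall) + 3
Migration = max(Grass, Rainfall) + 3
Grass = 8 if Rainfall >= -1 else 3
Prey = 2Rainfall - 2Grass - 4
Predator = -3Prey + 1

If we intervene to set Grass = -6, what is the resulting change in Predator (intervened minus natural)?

Under do(Grass=-6), the mechanism Grass = 8 if Rainfall >= -1 else 3 is discarded; Grass is fixed at -6.
Prey = 2Rainfall - 2Grass - 4  [with Rainfall=-1, Grass=-6]  = 6
Predator = -3Prey + 1  [with Prey=6]  = -17
Without intervention: Grass = 8 if Rainfall >= -1 else 3  [with Rainfall=-1]  = 8; Prey = 2Rainfall - 2Grass - 4  [with Rainfall=-1, Grass=8]  = -22; Predator = -3Prey + 1  [with Prey=-22]  = 67.
Change = -17 − 67 = -84.

-84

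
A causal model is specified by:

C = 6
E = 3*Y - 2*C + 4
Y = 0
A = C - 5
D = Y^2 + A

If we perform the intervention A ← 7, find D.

Intervening sets A = 7 and removes its equation (A = C - 5).
D = Y^2 + A  [with Y=0, A=7]  = 7

7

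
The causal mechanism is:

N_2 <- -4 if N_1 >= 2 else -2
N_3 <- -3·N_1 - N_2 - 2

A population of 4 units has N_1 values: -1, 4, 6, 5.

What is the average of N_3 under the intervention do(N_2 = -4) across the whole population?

The intervention sets N_2=-4 in all 4 units regardless of N_1. Recomputing N_3 per unit gives 5, -10, -16, -13; average -8.5.

-8.5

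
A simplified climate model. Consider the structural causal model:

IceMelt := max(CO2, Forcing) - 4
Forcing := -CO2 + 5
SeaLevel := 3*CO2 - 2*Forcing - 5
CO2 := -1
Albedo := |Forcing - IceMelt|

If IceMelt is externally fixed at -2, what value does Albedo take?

The intervention breaks the incoming arrows to IceMelt: IceMelt := max(CO2, Forcing) - 4 no longer applies, and IceMelt = -2.
Forcing = -CO2 + 5  [with CO2=-1]  = 6
Albedo = |Forcing - IceMelt|  [with Forcing=6, IceMelt=-2]  = 8

8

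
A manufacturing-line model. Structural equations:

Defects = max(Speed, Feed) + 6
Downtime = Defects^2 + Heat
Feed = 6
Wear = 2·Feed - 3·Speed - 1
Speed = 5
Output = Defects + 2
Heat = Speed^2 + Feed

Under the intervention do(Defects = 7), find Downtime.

80

Under do(Defects=7), the mechanism Defects = max(Speed, Feed) + 6 is discarded; Defects is fixed at 7.
Heat = Speed^2 + Feed  [with Speed=5, Feed=6]  = 31
Downtime = Defects^2 + Heat  [with Defects=7, Heat=31]  = 80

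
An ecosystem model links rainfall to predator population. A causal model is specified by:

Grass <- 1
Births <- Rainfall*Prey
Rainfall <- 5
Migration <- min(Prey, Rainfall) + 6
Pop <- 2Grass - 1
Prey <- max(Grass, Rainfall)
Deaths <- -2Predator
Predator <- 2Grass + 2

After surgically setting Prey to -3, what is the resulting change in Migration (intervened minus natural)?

-8

The intervention breaks the incoming arrows to Prey: Prey <- max(Grass, Rainfall) no longer applies, and Prey = -3.
Migration = min(Prey, Rainfall) + 6  [with Prey=-3, Rainfall=5]  = 3
Without intervention: Prey = max(Grass, Rainfall)  [with Grass=1, Rainfall=5]  = 5; Migration = min(Prey, Rainfall) + 6  [with Prey=5, Rainfall=5]  = 11.
Change = 3 − 11 = -8.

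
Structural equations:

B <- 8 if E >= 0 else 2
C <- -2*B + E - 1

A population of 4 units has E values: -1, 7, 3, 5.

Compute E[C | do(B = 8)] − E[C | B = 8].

-1.5

Under do(B=8), B's equation is replaced by B=8 for every unit. Per-unit C: -18, -10, -14, -12. Mean = -13.5.
Conditioning on B=8 selects the 3 unit(s) with E ∈ {7, 3, 5}. Their C values: -10, -14, -12. Mean = -12.
Difference = -13.5 − (-12) = -1.5.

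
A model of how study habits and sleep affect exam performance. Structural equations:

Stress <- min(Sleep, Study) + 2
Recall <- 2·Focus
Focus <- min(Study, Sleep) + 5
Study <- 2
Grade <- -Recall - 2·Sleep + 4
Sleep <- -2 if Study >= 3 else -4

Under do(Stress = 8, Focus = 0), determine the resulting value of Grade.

12

Setting Stress = 8, Focus = 0 by intervention discards those variables' equations.
Sleep = -2 if Study >= 3 else -4  [with Study=2]  = -4
Recall = 2·Focus  [with Focus=0]  = 0
Grade = -Recall - 2·Sleep + 4  [with Recall=0, Sleep=-4]  = 12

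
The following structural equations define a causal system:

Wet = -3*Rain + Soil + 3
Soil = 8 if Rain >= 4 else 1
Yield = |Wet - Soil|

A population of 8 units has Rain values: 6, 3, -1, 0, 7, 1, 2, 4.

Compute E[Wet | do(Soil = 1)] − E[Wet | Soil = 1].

-5.25

Every unit gets Soil=1 under the intervention. Wet values become -14, -5, 7, 4, -17, 1, -2, -8; E[Wet|do(Soil=1)] = -4.25.
Conditioning on Soil=1 selects the 5 unit(s) with Rain ∈ {3, -1, 0, 1, 2}. Their Wet values: -5, 7, 4, 1, -2. Mean = 1.
Difference = -4.25 − 1 = -5.25.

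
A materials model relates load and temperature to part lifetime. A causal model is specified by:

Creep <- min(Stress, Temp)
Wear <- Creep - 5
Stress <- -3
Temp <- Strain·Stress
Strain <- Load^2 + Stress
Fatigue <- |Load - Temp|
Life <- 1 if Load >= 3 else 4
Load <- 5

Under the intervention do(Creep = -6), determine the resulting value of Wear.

The intervention breaks the incoming arrows to Creep: Creep <- min(Stress, Temp) no longer applies, and Creep = -6.
Wear = Creep - 5  [with Creep=-6]  = -11

-11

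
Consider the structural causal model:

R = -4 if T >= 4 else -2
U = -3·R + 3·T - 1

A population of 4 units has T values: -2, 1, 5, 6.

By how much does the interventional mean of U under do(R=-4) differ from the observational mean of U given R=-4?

-9

do(R=-4) breaks R's dependence on T. With R=-4 fixed, U across the units is 5, 14, 26, 29, mean 18.5.
E[U|R=-4] averages over only the 2 units with R=-4 (T = 5, 6): U = 26, 29, mean 27.5.
Difference = 18.5 − 27.5 = -9.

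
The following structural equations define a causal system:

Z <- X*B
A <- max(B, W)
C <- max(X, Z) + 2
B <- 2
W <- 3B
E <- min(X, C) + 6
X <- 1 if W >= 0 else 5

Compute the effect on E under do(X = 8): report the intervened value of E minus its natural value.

The intervention breaks the incoming arrows to X: X <- 1 if W >= 0 else 5 no longer applies, and X = 8.
Z = X*B  [with X=8, B=2]  = 16
C = max(X, Z) + 2  [with X=8, Z=16]  = 18
E = min(X, C) + 6  [with X=8, C=18]  = 14
Without intervention: W = 3B  [with B=2]  = 6; X = 1 if W >= 0 else 5  [with W=6]  = 1; Z = X*B  [with X=1, B=2]  = 2; C = max(X, Z) + 2  [with X=1, Z=2]  = 4; E = min(X, C) + 6  [with X=1, C=4]  = 7.
Change = 14 − 7 = 7.

7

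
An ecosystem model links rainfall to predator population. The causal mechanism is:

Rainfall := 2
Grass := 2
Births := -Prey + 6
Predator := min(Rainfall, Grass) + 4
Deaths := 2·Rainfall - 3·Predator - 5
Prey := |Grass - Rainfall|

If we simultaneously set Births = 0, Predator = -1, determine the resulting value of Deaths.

Setting Births = 0, Predator = -1 by intervention discards those variables' equations.
Deaths = 2·Rainfall - 3·Predator - 5  [with Rainfall=2, Predator=-1]  = 2

2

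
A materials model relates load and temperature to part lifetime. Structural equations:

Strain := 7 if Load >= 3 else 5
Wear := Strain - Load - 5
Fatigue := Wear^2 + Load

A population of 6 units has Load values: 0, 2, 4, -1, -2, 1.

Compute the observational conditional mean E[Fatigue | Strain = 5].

2

Observing Strain=5 restricts to units where Strain's equation naturally yields 5: Load ∈ {0, 2, -1, -2, 1}. In that subpopulation Fatigue = 0, 6, 0, 2, 2, mean 2.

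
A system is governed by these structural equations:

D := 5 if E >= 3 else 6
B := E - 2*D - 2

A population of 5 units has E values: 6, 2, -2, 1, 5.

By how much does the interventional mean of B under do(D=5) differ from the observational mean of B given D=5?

-3.1

The intervention sets D=5 in all 5 units regardless of E. Recomputing B per unit gives -6, -10, -14, -11, -7; average -9.6.
E[B|D=5] averages over only the 2 units with D=5 (E = 6, 5): B = -6, -7, mean -6.5.
Difference = -9.6 − (-6.5) = -3.1.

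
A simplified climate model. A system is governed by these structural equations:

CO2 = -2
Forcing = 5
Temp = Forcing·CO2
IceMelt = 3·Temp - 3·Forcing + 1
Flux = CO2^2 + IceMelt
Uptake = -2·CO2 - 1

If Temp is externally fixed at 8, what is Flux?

14

do(Temp=8) replaces the equation Temp = Forcing·CO2 with the constant Temp = 8.
IceMelt = 3·Temp - 3·Forcing + 1  [with Temp=8, Forcing=5]  = 10
Flux = CO2^2 + IceMelt  [with CO2=-2, IceMelt=10]  = 14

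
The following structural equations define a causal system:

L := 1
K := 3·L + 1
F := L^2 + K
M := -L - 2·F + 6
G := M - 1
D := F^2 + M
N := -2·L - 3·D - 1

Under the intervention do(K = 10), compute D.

104

Under do(K=10), the mechanism K := 3·L + 1 is discarded; K is fixed at 10.
F = L^2 + K  [with L=1, K=10]  = 11
M = -L - 2·F + 6  [with L=1, F=11]  = -17
D = F^2 + M  [with F=11, M=-17]  = 104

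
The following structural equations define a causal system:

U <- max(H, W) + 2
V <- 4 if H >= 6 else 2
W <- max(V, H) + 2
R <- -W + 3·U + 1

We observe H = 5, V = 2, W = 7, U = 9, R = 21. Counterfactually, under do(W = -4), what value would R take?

do(W=-4) replaces the equation W <- max(V, H) + 2 with the constant W = -4.
U = max(H, W) + 2  [with H=5, W=-4]  = 7
R = -W + 3·U + 1  [with W=-4, U=7]  = 26

26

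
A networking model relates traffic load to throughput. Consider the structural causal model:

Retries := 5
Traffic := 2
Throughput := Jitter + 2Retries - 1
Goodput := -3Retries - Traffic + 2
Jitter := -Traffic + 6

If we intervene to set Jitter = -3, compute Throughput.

6

The intervention breaks the incoming arrows to Jitter: Jitter := -Traffic + 6 no longer applies, and Jitter = -3.
Throughput = Jitter + 2Retries - 1  [with Jitter=-3, Retries=5]  = 6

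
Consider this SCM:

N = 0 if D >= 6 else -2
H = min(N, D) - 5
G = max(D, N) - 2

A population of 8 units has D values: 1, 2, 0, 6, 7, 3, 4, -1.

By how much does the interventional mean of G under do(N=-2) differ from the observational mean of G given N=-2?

Under do(N=-2), N's equation is replaced by N=-2 for every unit. Per-unit G: -1, 0, -2, 4, 5, 1, 2, -3. Mean = 0.75.
Conditioning on N=-2 selects the 6 unit(s) with D ∈ {1, 2, 0, 3, 4, -1}. Their G values: -1, 0, -2, 1, 2, -3. Mean = -0.5.
Difference = 0.75 − (-0.5) = 1.25.

1.25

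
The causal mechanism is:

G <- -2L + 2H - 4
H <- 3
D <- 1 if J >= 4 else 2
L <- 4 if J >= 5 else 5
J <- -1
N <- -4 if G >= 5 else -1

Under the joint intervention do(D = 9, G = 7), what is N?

Setting D = 9, G = 7 by intervention discards those variables' equations.
N = -4 if G >= 5 else -1  [with G=7]  = -4

-4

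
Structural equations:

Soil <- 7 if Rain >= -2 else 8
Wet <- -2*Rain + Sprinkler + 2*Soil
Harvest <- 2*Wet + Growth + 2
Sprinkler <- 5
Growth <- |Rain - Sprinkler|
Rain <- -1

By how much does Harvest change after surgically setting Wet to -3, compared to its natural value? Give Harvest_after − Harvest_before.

-48

Under do(Wet=-3), the mechanism Wet <- -2*Rain + Sprinkler + 2*Soil is discarded; Wet is fixed at -3.
Growth = |Rain - Sprinkler|  [with Rain=-1, Sprinkler=5]  = 6
Harvest = 2*Wet + Growth + 2  [with Wet=-3, Growth=6]  = 2
Without intervention: Soil = 7 if Rain >= -2 else 8  [with Rain=-1]  = 7; Wet = -2*Rain + Sprinkler + 2*Soil  [with Rain=-1, Sprinkler=5, Soil=7]  = 21; Growth = |Rain - Sprinkler|  [with Rain=-1, Sprinkler=5]  = 6; Harvest = 2*Wet + Growth + 2  [with Wet=21, Growth=6]  = 50.
Change = 2 − 50 = -48.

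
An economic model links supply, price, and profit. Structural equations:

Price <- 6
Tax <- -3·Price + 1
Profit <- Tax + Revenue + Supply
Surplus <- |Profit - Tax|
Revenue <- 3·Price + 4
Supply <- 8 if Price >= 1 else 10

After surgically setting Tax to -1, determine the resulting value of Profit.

Intervening sets Tax = -1 and removes its equation (Tax <- -3·Price + 1).
Supply = 8 if Price >= 1 else 10  [with Price=6]  = 8
Revenue = 3·Price + 4  [with Price=6]  = 22
Profit = Tax + Revenue + Supply  [with Tax=-1, Revenue=22, Supply=8]  = 29

29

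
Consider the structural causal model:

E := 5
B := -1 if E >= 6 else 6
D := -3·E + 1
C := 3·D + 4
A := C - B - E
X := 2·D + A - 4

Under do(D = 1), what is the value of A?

-4

do(D=1) replaces the equation D := -3·E + 1 with the constant D = 1.
B = -1 if E >= 6 else 6  [with E=5]  = 6
C = 3·D + 4  [with D=1]  = 7
A = C - B - E  [with C=7, B=6, E=5]  = -4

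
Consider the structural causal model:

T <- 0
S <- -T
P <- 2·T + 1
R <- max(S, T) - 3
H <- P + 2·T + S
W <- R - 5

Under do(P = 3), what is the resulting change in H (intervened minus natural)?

do(P=3) replaces the equation P <- 2·T + 1 with the constant P = 3.
S = -T  [with T=0]  = 0
H = P + 2·T + S  [with P=3, T=0, S=0]  = 3
Without intervention: S = -T  [with T=0]  = 0; P = 2·T + 1  [with T=0]  = 1; H = P + 2·T + S  [with P=1, T=0, S=0]  = 1.
Change = 3 − 1 = 2.

2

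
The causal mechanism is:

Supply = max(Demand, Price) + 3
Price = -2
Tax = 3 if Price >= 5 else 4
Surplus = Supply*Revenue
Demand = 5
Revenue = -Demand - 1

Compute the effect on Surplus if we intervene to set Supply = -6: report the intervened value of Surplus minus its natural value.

The intervention breaks the incoming arrows to Supply: Supply = max(Demand, Price) + 3 no longer applies, and Supply = -6.
Revenue = -Demand - 1  [with Demand=5]  = -6
Surplus = Supply*Revenue  [with Supply=-6, Revenue=-6]  = 36
Without intervention: Supply = max(Demand, Price) + 3  [with Demand=5, Price=-2]  = 8; Revenue = -Demand - 1  [with Demand=5]  = -6; Surplus = Supply*Revenue  [with Supply=8, Revenue=-6]  = -48.
Change = 36 − (-48) = 84.

84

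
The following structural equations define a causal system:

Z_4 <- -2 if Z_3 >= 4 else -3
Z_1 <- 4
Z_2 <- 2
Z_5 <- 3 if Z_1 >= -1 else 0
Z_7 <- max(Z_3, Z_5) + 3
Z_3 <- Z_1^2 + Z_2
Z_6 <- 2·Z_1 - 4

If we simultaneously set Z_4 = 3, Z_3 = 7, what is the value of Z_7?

The joint intervention fixes Z_4 = 3, Z_3 = 7, removing each variable's own equation.
Z_5 = 3 if Z_1 >= -1 else 0  [with Z_1=4]  = 3
Z_7 = max(Z_3, Z_5) + 3  [with Z_3=7, Z_5=3]  = 10

10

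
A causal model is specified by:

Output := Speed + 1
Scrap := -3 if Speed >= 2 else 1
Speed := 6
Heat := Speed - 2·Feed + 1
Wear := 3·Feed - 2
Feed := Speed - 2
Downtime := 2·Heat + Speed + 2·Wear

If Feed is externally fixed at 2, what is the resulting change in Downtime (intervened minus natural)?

-4

Under do(Feed=2), the mechanism Feed := Speed - 2 is discarded; Feed is fixed at 2.
Heat = Speed - 2·Feed + 1  [with Speed=6, Feed=2]  = 3
Wear = 3·Feed - 2  [with Feed=2]  = 4
Downtime = 2·Heat + Speed + 2·Wear  [with Heat=3, Speed=6, Wear=4]  = 20
Without intervention: Feed = Speed - 2  [with Speed=6]  = 4; Heat = Speed - 2·Feed + 1  [with Speed=6, Feed=4]  = -1; Wear = 3·Feed - 2  [with Feed=4]  = 10; Downtime = 2·Heat + Speed + 2·Wear  [with Heat=-1, Speed=6, Wear=10]  = 24.
Change = 20 − 24 = -4.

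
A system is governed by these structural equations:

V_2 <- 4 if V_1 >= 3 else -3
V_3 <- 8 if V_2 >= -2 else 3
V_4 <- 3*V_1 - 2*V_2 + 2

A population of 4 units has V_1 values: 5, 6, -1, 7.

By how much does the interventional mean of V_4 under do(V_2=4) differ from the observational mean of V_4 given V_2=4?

Every unit gets V_2=4 under the intervention. V_4 values become 9, 12, -9, 15; E[V_4|do(V_2=4)] = 6.75.
Conditioning on V_2=4 selects the 3 unit(s) with V_1 ∈ {5, 6, 7}. Their V_4 values: 9, 12, 15. Mean = 12.
Difference = 6.75 − 12 = -5.25.

-5.25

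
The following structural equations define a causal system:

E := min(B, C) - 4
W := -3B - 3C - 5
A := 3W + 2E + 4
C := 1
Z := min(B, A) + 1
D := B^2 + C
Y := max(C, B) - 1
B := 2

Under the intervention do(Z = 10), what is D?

The intervention breaks the incoming arrows to Z: Z := min(B, A) + 1 no longer applies, and Z = 10.
Since D is not a descendant of the intervened variable, it is unaffected.
D = B^2 + C  [with B=2, C=1]  = 5

5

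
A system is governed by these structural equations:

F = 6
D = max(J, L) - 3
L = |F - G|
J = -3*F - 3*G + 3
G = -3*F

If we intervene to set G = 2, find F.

6

Under do(G=2), the mechanism G = -3*F is discarded; G is fixed at 2.
F is not downstream of the intervention, so its value is determined by the original equations.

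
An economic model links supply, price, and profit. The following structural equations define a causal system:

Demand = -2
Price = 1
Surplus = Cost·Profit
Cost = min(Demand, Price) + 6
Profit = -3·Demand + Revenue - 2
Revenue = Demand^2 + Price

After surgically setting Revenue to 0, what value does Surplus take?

16

Under do(Revenue=0), the mechanism Revenue = Demand^2 + Price is discarded; Revenue is fixed at 0.
Cost = min(Demand, Price) + 6  [with Demand=-2, Price=1]  = 4
Profit = -3·Demand + Revenue - 2  [with Demand=-2, Revenue=0]  = 4
Surplus = Cost·Profit  [with Cost=4, Profit=4]  = 16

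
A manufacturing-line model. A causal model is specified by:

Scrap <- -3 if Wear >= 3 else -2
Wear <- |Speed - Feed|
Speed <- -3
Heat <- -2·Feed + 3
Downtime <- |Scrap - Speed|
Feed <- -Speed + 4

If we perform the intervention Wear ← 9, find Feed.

7

The intervention breaks the incoming arrows to Wear: Wear <- |Speed - Feed| no longer applies, and Wear = 9.
Since Feed is not a descendant of the intervened variable, it is unaffected.
Feed = -Speed + 4  [with Speed=-3]  = 7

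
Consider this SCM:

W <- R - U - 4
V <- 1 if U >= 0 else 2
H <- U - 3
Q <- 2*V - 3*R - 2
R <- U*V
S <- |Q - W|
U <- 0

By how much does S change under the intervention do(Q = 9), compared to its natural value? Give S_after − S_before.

Under do(Q=9), the mechanism Q <- 2*V - 3*R - 2 is discarded; Q is fixed at 9.
V = 1 if U >= 0 else 2  [with U=0]  = 1
R = U*V  [with U=0, V=1]  = 0
W = R - U - 4  [with R=0, U=0]  = -4
S = |Q - W|  [with Q=9, W=-4]  = 13
Without intervention: V = 1 if U >= 0 else 2  [with U=0]  = 1; R = U*V  [with U=0, V=1]  = 0; W = R - U - 4  [with R=0, U=0]  = -4; Q = 2*V - 3*R - 2  [with V=1, R=0]  = 0; S = |Q - W|  [with Q=0, W=-4]  = 4.
Change = 13 − 4 = 9.

9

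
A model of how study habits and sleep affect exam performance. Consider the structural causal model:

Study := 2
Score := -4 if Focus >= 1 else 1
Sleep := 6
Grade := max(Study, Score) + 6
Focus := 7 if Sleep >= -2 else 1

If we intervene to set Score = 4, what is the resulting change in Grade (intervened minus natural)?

2

Intervening sets Score = 4 and removes its equation (Score := -4 if Focus >= 1 else 1).
Grade = max(Study, Score) + 6  [with Study=2, Score=4]  = 10
Without intervention: Focus = 7 if Sleep >= -2 else 1  [with Sleep=6]  = 7; Score = -4 if Focus >= 1 else 1  [with Focus=7]  = -4; Grade = max(Study, Score) + 6  [with Study=2, Score=-4]  = 8.
Change = 10 − 8 = 2.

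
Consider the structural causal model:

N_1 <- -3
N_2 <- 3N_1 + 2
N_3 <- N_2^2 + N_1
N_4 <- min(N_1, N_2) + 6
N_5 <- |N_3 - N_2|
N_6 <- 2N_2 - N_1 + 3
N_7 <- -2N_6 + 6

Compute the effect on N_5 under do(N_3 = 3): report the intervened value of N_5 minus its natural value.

do(N_3=3) replaces the equation N_3 <- N_2^2 + N_1 with the constant N_3 = 3.
N_2 = 3N_1 + 2  [with N_1=-3]  = -7
N_5 = |N_3 - N_2|  [with N_3=3, N_2=-7]  = 10
Without intervention: N_2 = 3N_1 + 2  [with N_1=-3]  = -7; N_3 = N_2^2 + N_1  [with N_2=-7, N_1=-3]  = 46; N_5 = |N_3 - N_2|  [with N_3=46, N_2=-7]  = 53.
Change = 10 − 53 = -43.

-43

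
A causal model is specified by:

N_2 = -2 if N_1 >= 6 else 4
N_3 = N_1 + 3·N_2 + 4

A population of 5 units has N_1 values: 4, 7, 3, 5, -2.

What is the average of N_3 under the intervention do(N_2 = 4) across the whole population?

Every unit gets N_2=4 under the intervention. N_3 values become 20, 23, 19, 21, 14; E[N_3|do(N_2=4)] = 19.4.

19.4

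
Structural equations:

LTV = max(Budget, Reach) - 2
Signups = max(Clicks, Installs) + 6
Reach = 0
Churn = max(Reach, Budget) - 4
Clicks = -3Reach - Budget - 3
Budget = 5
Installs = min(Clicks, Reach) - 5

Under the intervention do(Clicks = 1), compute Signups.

7

do(Clicks=1) replaces the equation Clicks = -3Reach - Budget - 3 with the constant Clicks = 1.
Installs = min(Clicks, Reach) - 5  [with Clicks=1, Reach=0]  = -5
Signups = max(Clicks, Installs) + 6  [with Clicks=1, Installs=-5]  = 7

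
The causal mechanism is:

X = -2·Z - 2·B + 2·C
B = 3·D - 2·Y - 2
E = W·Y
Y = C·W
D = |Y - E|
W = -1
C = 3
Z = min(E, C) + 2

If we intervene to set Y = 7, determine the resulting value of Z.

-5

do(Y=7) replaces the equation Y = C·W with the constant Y = 7.
E = W·Y  [with W=-1, Y=7]  = -7
Z = min(E, C) + 2  [with E=-7, C=3]  = -5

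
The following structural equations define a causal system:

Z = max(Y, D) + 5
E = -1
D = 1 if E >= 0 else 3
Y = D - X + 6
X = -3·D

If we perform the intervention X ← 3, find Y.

6

The intervention breaks the incoming arrows to X: X = -3·D no longer applies, and X = 3.
D = 1 if E >= 0 else 3  [with E=-1]  = 3
Y = D - X + 6  [with D=3, X=3]  = 6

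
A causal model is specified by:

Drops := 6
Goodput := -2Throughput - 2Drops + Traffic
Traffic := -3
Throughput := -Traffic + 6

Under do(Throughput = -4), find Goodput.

The intervention breaks the incoming arrows to Throughput: Throughput := -Traffic + 6 no longer applies, and Throughput = -4.
Goodput = -2Throughput - 2Drops + Traffic  [with Throughput=-4, Drops=6, Traffic=-3]  = -7

-7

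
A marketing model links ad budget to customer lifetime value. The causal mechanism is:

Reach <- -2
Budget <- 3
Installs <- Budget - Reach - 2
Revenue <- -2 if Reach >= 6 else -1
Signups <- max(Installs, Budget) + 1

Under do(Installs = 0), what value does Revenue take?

-1

do(Installs=0) replaces the equation Installs <- Budget - Reach - 2 with the constant Installs = 0.
Revenue is not downstream of the intervention, so its value is determined by the original equations.
Revenue = -2 if Reach >= 6 else -1  [with Reach=-2]  = -1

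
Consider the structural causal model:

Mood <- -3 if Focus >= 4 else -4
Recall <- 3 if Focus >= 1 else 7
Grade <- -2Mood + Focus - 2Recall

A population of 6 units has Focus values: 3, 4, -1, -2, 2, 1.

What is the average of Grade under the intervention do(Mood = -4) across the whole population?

Under do(Mood=-4), Mood's equation is replaced by Mood=-4 for every unit. Per-unit Grade: 5, 6, -7, -8, 4, 3. Mean = 0.5.

0.5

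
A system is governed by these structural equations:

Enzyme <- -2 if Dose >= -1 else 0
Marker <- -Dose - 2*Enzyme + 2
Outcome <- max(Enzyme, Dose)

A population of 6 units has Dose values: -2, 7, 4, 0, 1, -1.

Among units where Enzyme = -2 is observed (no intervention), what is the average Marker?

Observing Enzyme=-2 restricts to units where Enzyme's equation naturally yields -2: Dose ∈ {7, 4, 0, 1, -1}. In that subpopulation Marker = -1, 2, 6, 5, 7, mean 3.8.

3.8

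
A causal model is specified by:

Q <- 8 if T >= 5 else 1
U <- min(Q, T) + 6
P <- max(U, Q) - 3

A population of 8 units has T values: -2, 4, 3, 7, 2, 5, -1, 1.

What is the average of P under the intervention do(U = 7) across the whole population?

Every unit gets U=7 under the intervention. P values become 4, 4, 4, 5, 4, 5, 4, 4; E[P|do(U=7)] = 4.25.

4.25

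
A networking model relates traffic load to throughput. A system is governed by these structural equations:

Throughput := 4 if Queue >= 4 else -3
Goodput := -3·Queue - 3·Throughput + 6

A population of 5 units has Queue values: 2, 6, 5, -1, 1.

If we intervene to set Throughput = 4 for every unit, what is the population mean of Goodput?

-13.8

Under do(Throughput=4), Throughput's equation is replaced by Throughput=4 for every unit. Per-unit Goodput: -12, -24, -21, -3, -9. Mean = -13.8.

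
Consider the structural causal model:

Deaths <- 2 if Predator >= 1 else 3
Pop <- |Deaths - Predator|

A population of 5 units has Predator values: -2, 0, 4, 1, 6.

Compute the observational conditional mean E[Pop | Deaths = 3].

Observing Deaths=3 restricts to units where Deaths's equation naturally yields 3: Predator ∈ {-2, 0}. In that subpopulation Pop = 5, 3, mean 4.

4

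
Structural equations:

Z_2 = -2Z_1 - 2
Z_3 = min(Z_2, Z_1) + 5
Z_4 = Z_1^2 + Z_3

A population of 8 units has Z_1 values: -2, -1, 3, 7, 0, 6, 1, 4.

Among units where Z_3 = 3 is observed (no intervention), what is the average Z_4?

Observing Z_3=3 restricts to units where Z_3's equation naturally yields 3: Z_1 ∈ {-2, 0}. In that subpopulation Z_4 = 7, 3, mean 5.

5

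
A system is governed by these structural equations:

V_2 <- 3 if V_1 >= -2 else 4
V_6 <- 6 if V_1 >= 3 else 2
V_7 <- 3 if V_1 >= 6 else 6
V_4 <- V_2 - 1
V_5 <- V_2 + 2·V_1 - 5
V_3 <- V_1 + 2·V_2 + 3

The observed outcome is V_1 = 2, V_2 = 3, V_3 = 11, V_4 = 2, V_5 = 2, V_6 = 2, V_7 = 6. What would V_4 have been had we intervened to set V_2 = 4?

3

Under do(V_2=4), the mechanism V_2 <- 3 if V_1 >= -2 else 4 is discarded; V_2 is fixed at 4.
V_4 = V_2 - 1  [with V_2=4]  = 3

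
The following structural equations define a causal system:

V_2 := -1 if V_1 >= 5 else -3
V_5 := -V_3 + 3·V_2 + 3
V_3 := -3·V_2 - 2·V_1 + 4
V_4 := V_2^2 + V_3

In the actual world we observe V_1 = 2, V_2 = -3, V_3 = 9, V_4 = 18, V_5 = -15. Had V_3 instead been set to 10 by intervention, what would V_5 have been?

-16

do(V_3=10) replaces the equation V_3 := -3·V_2 - 2·V_1 + 4 with the constant V_3 = 10.
V_2 = -1 if V_1 >= 5 else -3  [with V_1=2]  = -3
V_5 = -V_3 + 3·V_2 + 3  [with V_3=10, V_2=-3]  = -16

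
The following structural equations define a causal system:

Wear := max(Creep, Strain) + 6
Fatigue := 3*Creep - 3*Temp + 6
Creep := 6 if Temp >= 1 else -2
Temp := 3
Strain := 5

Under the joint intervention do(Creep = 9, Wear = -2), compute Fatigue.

Setting Creep = 9, Wear = -2 by intervention discards those variables' equations.
Fatigue = 3*Creep - 3*Temp + 6  [with Creep=9, Temp=3]  = 24

24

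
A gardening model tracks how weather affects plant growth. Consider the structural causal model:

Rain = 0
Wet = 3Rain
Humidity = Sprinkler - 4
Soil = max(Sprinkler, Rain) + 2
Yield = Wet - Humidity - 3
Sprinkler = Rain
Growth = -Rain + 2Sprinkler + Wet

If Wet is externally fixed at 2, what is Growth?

2

Intervening sets Wet = 2 and removes its equation (Wet = 3Rain).
Sprinkler = Rain  [with Rain=0]  = 0
Growth = -Rain + 2Sprinkler + Wet  [with Rain=0, Sprinkler=0, Wet=2]  = 2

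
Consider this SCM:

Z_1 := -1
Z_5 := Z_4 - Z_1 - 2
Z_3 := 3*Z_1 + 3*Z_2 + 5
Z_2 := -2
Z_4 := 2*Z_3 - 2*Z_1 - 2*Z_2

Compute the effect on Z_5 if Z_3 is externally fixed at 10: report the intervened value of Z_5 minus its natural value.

28

do(Z_3=10) replaces the equation Z_3 := 3*Z_1 + 3*Z_2 + 5 with the constant Z_3 = 10.
Z_4 = 2*Z_3 - 2*Z_1 - 2*Z_2  [with Z_3=10, Z_1=-1, Z_2=-2]  = 26
Z_5 = Z_4 - Z_1 - 2  [with Z_4=26, Z_1=-1]  = 25
Without intervention: Z_3 = 3*Z_1 + 3*Z_2 + 5  [with Z_1=-1, Z_2=-2]  = -4; Z_4 = 2*Z_3 - 2*Z_1 - 2*Z_2  [with Z_3=-4, Z_1=-1, Z_2=-2]  = -2; Z_5 = Z_4 - Z_1 - 2  [with Z_4=-2, Z_1=-1]  = -3.
Change = 25 − (-3) = 28.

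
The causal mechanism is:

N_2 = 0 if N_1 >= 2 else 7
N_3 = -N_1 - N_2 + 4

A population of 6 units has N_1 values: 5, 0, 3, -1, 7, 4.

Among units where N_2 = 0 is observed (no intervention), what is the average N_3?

-0.75

Observing N_2=0 restricts to units where N_2's equation naturally yields 0: N_1 ∈ {5, 3, 7, 4}. In that subpopulation N_3 = -1, 1, -3, 0, mean -0.75.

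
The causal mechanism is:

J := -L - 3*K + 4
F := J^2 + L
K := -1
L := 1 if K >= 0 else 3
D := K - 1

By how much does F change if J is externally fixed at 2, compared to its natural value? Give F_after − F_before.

-12

The intervention breaks the incoming arrows to J: J := -L - 3*K + 4 no longer applies, and J = 2.
L = 1 if K >= 0 else 3  [with K=-1]  = 3
F = J^2 + L  [with J=2, L=3]  = 7
Without intervention: L = 1 if K >= 0 else 3  [with K=-1]  = 3; J = -L - 3*K + 4  [with L=3, K=-1]  = 4; F = J^2 + L  [with J=4, L=3]  = 19.
Change = 7 − 19 = -12.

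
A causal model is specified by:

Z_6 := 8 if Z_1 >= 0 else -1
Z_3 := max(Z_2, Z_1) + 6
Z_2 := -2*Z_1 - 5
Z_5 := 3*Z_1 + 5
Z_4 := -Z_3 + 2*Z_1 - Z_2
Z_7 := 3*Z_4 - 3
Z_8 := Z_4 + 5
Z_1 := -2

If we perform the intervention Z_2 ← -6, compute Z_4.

Under do(Z_2=-6), the mechanism Z_2 := -2*Z_1 - 5 is discarded; Z_2 is fixed at -6.
Z_3 = max(Z_2, Z_1) + 6  [with Z_2=-6, Z_1=-2]  = 4
Z_4 = -Z_3 + 2*Z_1 - Z_2  [with Z_3=4, Z_1=-2, Z_2=-6]  = -2

-2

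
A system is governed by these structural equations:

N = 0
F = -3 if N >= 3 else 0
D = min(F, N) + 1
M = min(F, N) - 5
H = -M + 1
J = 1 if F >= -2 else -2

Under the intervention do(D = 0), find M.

The intervention breaks the incoming arrows to D: D = min(F, N) + 1 no longer applies, and D = 0.
M is not downstream of the intervention, so its value is determined by the original equations.
F = -3 if N >= 3 else 0  [with N=0]  = 0
M = min(F, N) - 5  [with F=0, N=0]  = -5

-5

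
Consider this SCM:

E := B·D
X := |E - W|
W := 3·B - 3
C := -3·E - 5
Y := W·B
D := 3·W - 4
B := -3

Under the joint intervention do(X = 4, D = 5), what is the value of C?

Under do(X = 4, D = 5), each intervened variable's structural equation is replaced by its fixed value.
E = B·D  [with B=-3, D=5]  = -15
C = -3·E - 5  [with E=-15]  = 40

40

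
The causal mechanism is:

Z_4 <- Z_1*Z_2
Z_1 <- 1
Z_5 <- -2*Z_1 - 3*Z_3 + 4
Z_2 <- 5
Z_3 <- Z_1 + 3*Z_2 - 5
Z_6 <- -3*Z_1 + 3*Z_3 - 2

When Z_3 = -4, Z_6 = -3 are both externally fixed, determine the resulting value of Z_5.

14

The joint intervention fixes Z_3 = -4, Z_6 = -3, removing each variable's own equation.
Z_5 = -2*Z_1 - 3*Z_3 + 4  [with Z_1=1, Z_3=-4]  = 14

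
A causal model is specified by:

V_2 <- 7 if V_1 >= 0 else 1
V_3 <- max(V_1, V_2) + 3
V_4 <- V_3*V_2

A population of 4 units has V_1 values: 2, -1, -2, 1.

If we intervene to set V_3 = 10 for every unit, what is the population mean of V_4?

do(V_3=10) breaks V_3's dependence on V_1. With V_3=10 fixed, V_4 across the units is 70, 10, 10, 70, mean 40.

40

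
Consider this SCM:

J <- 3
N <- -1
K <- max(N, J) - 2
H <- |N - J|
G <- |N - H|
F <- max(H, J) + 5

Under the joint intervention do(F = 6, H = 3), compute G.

Setting F = 6, H = 3 by intervention discards those variables' equations.
G = |N - H|  [with N=-1, H=3]  = 4

4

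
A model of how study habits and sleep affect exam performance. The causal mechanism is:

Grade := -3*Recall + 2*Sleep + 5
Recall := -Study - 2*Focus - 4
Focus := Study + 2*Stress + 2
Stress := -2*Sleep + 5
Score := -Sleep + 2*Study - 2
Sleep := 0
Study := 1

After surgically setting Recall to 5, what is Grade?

-10

Intervening sets Recall = 5 and removes its equation (Recall := -Study - 2*Focus - 4).
Grade = -3*Recall + 2*Sleep + 5  [with Recall=5, Sleep=0]  = -10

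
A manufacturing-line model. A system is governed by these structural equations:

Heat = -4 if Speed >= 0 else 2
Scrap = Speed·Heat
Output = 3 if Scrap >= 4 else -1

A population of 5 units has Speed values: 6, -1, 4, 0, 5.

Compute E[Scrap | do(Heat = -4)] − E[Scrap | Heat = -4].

The intervention sets Heat=-4 in all 5 units regardless of Speed. Recomputing Scrap per unit gives -24, 4, -16, 0, -20; average -11.2.
Conditioning on Heat=-4 selects the 4 unit(s) with Speed ∈ {6, 4, 0, 5}. Their Scrap values: -24, -16, 0, -20. Mean = -15.
Difference = -11.2 − (-15) = 3.8.

3.8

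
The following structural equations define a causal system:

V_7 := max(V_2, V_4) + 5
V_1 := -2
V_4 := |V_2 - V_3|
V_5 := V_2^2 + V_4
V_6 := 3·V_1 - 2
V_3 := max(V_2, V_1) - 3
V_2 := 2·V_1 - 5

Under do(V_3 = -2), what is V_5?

88

do(V_3=-2) replaces the equation V_3 := max(V_2, V_1) - 3 with the constant V_3 = -2.
V_2 = 2·V_1 - 5  [with V_1=-2]  = -9
V_4 = |V_2 - V_3|  [with V_2=-9, V_3=-2]  = 7
V_5 = V_2^2 + V_4  [with V_2=-9, V_4=7]  = 88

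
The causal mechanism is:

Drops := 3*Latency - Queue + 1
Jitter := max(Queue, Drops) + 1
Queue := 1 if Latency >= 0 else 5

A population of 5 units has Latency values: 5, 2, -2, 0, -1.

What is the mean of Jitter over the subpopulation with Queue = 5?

6

E[Jitter|Queue=5] averages over only the 2 units with Queue=5 (Latency = -2, -1): Jitter = 6, 6, mean 6.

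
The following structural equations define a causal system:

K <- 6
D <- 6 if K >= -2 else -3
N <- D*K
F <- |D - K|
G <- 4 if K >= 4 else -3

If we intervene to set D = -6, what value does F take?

Under do(D=-6), the mechanism D <- 6 if K >= -2 else -3 is discarded; D is fixed at -6.
F = |D - K|  [with D=-6, K=6]  = 12

12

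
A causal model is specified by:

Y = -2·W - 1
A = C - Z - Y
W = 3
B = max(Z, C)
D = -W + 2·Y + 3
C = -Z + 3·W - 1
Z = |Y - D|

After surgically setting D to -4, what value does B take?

The intervention breaks the incoming arrows to D: D = -W + 2·Y + 3 no longer applies, and D = -4.
Y = -2·W - 1  [with W=3]  = -7
Z = |Y - D|  [with Y=-7, D=-4]  = 3
C = -Z + 3·W - 1  [with Z=3, W=3]  = 5
B = max(Z, C)  [with Z=3, C=5]  = 5

5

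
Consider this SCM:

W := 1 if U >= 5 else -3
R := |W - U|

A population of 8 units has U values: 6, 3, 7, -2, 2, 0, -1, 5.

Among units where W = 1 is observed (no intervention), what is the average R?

E[R|W=1] averages over only the 3 units with W=1 (U = 6, 7, 5): R = 5, 6, 4, mean 5.

5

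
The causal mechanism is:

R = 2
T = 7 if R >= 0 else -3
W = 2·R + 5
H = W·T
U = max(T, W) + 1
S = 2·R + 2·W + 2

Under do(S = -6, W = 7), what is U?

Under do(S = -6, W = 7), each intervened variable's structural equation is replaced by its fixed value.
T = 7 if R >= 0 else -3  [with R=2]  = 7
U = max(T, W) + 1  [with T=7, W=7]  = 8

8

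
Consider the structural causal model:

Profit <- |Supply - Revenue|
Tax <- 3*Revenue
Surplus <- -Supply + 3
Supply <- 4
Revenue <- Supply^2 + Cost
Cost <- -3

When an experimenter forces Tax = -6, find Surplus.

Under do(Tax=-6), the mechanism Tax <- 3*Revenue is discarded; Tax is fixed at -6.
Since Surplus is not a descendant of the intervened variable, it is unaffected.
Surplus = -Supply + 3  [with Supply=4]  = -1

-1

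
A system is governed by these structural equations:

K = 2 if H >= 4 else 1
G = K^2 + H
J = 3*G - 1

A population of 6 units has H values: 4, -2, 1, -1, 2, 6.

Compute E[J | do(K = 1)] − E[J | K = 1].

5

Under do(K=1), K's equation is replaced by K=1 for every unit. Per-unit J: 14, -4, 5, -1, 8, 20. Mean = 7.
E[J|K=1] averages over only the 4 units with K=1 (H = -2, 1, -1, 2): J = -4, 5, -1, 8, mean 2.
Difference = 7 − 2 = 5.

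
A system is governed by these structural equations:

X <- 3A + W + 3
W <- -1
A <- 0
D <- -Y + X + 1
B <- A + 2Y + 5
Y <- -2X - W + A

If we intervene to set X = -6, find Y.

The intervention breaks the incoming arrows to X: X <- 3A + W + 3 no longer applies, and X = -6.
Y = -2X - W + A  [with X=-6, W=-1, A=0]  = 13

13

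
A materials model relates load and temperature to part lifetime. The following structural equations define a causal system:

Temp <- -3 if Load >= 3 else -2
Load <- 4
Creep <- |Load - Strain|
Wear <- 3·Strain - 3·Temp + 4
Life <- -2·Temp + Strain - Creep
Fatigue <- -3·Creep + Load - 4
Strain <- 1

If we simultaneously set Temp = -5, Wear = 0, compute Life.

Under do(Temp = -5, Wear = 0), each intervened variable's structural equation is replaced by its fixed value.
Creep = |Load - Strain|  [with Load=4, Strain=1]  = 3
Life = -2·Temp + Strain - Creep  [with Temp=-5, Strain=1, Creep=3]  = 8

8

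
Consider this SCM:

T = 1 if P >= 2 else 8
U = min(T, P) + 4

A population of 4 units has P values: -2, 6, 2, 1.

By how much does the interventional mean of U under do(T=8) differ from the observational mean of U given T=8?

The intervention sets T=8 in all 4 units regardless of P. Recomputing U per unit gives 2, 10, 6, 5; average 5.75.
E[U|T=8] averages over only the 2 units with T=8 (P = -2, 1): U = 2, 5, mean 3.5.
Difference = 5.75 − 3.5 = 2.25.

2.25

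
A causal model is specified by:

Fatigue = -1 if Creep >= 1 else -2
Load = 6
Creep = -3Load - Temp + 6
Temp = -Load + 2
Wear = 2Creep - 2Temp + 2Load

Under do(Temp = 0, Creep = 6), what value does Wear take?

24

Setting Temp = 0, Creep = 6 by intervention discards those variables' equations.
Wear = 2Creep - 2Temp + 2Load  [with Creep=6, Temp=0, Load=6]  = 24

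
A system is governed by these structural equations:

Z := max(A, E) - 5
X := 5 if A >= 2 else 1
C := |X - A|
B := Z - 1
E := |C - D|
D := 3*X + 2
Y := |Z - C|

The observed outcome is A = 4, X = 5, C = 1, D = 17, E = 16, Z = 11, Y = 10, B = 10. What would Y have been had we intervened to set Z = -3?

4

Intervening sets Z = -3 and removes its equation (Z := max(A, E) - 5).
X = 5 if A >= 2 else 1  [with A=4]  = 5
C = |X - A|  [with X=5, A=4]  = 1
Y = |Z - C|  [with Z=-3, C=1]  = 4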